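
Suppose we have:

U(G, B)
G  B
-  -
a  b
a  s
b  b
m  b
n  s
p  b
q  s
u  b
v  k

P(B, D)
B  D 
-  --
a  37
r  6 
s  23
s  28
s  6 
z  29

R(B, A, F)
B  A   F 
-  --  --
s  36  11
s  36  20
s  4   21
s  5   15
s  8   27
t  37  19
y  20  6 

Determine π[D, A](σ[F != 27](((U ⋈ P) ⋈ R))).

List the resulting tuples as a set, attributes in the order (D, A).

{(23, 36), (23, 4), (23, 5), (28, 36), (28, 4), (28, 5), (6, 36), (6, 4), (6, 5)}

Natural join on B: {(a, s, 23), (a, s, 28), (a, s, 6), (n, s, 23), (n, s, 28), (n, s, 6), (q, s, 23), (q, s, 28), (q, s, 6)}
Natural join on B: {(a, s, 23, 36, 11), (a, s, 23, 36, 20), (a, s, 23, 4, 21), (a, s, 23, 5, 15), (a, s, 23, 8, 27), (a, s, 28, 36, 11), (a, s, 28, 36, 20), (a, s, 28, 4, 21), (a, s, 28, 5, 15), (a, s, 28, 8, 27), (a, s, 6, 36, 11), (a, s, 6, 36, 20), (a, s, 6, 4, 21), (a, s, 6, 5, 15), (a, s, 6, 8, 27), (n, s, 23, 36, 11), (n, s, 23, 36, 20), (n, s, 23, 4, 21), (n, s, 23, 5, 15), (n, s, 23, 8, 27), (n, s, 28, 36, 11), (n, s, 28, 36, 20), (n, s, 28, 4, 21), (n, s, 28, 5, 15), (n, s, 28, 8, 27), (n, s, 6, 36, 11), (n, s, 6, 36, 20), (n, s, 6, 4, 21), (n, s, 6, 5, 15), (n, s, 6, 8, 27), (q, s, 23, 36, 11), (q, s, 23, 36, 20), (q, s, 23, 4, 21), (q, s, 23, 5, 15), (q, s, 23, 8, 27), (q, s, 28, 36, 11), (q, s, 28, 36, 20), (q, s, 28, 4, 21), (q, s, 28, 5, 15), (q, s, 28, 8, 27), (q, s, 6, 36, 11), (q, s, 6, 36, 20), (q, s, 6, 4, 21), (q, s, 6, 5, 15), (q, s, 6, 8, 27)}
Filtering on F != 27 leaves {(a, s, 23, 36, 11), (a, s, 23, 36, 20), (a, s, 23, 4, 21), (a, s, 23, 5, 15), (a, s, 28, 36, 11), (a, s, 28, 36, 20), (a, s, 28, 4, 21), (a, s, 28, 5, 15), (a, s, 6, 36, 11), (a, s, 6, 36, 20), (a, s, 6, 4, 21), (a, s, 6, 5, 15), (n, s, 23, 36, 11), (n, s, 23, 36, 20), (n, s, 23, 4, 21), (n, s, 23, 5, 15), (n, s, 28, 36, 11), (n, s, 28, 36, 20), (n, s, 28, 4, 21), (n, s, 28, 5, 15), (n, s, 6, 36, 11), (n, s, 6, 36, 20), (n, s, 6, 4, 21), (n, s, 6, 5, 15), (q, s, 23, 36, 11), (q, s, 23, 36, 20), (q, s, 23, 4, 21), (q, s, 23, 5, 15), (q, s, 28, 36, 11), (q, s, 28, 36, 20), (q, s, 28, 4, 21), (q, s, 28, 5, 15), (q, s, 6, 36, 11), (q, s, 6, 36, 20), (q, s, 6, 4, 21), (q, s, 6, 5, 15)}.
π[D, A]: project onto (D, A) (27 duplicate(s) eliminated) → {(23, 36), (23, 4), (23, 5), (28, 36), (28, 4), (28, 5), (6, 36), (6, 4), (6, 5)}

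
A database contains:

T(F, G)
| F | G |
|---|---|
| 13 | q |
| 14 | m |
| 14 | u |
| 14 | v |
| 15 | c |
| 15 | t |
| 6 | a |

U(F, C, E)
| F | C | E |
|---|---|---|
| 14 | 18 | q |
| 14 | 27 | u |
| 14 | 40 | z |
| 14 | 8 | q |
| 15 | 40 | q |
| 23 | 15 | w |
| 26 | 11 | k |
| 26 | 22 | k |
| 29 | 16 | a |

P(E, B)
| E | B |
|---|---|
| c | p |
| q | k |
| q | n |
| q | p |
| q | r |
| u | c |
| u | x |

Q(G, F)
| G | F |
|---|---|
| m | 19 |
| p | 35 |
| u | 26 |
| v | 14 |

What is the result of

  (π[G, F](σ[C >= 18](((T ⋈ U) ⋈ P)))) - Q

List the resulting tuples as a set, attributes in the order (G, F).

T ⋈ U (natural join on F): {(14, m, 18, q), (14, m, 27, u), (14, m, 40, z), (14, m, 8, q), (14, u, 18, q), (14, u, 27, u), (14, u, 40, z), (14, u, 8, q), (14, v, 18, q), (14, v, 27, u), (14, v, 40, z), (14, v, 8, q), (15, c, 40, q), (15, t, 40, q)}
(T ⋈ U) ⋈ P (natural join on E): {(14, m, 18, q, k), (14, m, 18, q, n), (14, m, 18, q, p), (14, m, 18, q, r), (14, m, 27, u, c), (14, m, 27, u, x), (14, m, 8, q, k), (14, m, 8, q, n), (14, m, 8, q, p), (14, m, 8, q, r), (14, u, 18, q, k), (14, u, 18, q, n), (14, u, 18, q, p), (14, u, 18, q, r), (14, u, 27, u, c), (14, u, 27, u, x), (14, u, 8, q, k), (14, u, 8, q, n), (14, u, 8, q, p), (14, u, 8, q, r), (14, v, 18, q, k), (14, v, 18, q, n), (14, v, 18, q, p), (14, v, 18, q, r), (14, v, 27, u, c), (14, v, 27, u, x), (14, v, 8, q, k), (14, v, 8, q, n), (14, v, 8, q, p), (14, v, 8, q, r), (15, c, 40, q, k), (15, c, 40, q, n), (15, c, 40, q, p), (15, c, 40, q, r), (15, t, 40, q, k), (15, t, 40, q, n), (15, t, 40, q, p), (15, t, 40, q, r)}
Filtering on C >= 18 leaves {(14, m, 18, q, k), (14, m, 18, q, n), (14, m, 18, q, p), (14, m, 18, q, r), (14, m, 27, u, c), (14, m, 27, u, x), (14, u, 18, q, k), (14, u, 18, q, n), (14, u, 18, q, p), (14, u, 18, q, r), (14, u, 27, u, c), (14, u, 27, u, x), (14, v, 18, q, k), (14, v, 18, q, n), (14, v, 18, q, p), (14, v, 18, q, r), (14, v, 27, u, c), (14, v, 27, u, x), (15, c, 40, q, k), (15, c, 40, q, n), (15, c, 40, q, p), (15, c, 40, q, r), (15, t, 40, q, k), (15, t, 40, q, n), (15, t, 40, q, p), (15, t, 40, q, r)}.
Projecting to G, F (21 duplicate(s) eliminated): {(c, 15), (m, 14), (t, 15), (u, 14), (v, 14)}
Set difference of the two operands is {(c, 15), (m, 14), (t, 15), (u, 14)}.

{(c, 15), (m, 14), (t, 15), (u, 14)}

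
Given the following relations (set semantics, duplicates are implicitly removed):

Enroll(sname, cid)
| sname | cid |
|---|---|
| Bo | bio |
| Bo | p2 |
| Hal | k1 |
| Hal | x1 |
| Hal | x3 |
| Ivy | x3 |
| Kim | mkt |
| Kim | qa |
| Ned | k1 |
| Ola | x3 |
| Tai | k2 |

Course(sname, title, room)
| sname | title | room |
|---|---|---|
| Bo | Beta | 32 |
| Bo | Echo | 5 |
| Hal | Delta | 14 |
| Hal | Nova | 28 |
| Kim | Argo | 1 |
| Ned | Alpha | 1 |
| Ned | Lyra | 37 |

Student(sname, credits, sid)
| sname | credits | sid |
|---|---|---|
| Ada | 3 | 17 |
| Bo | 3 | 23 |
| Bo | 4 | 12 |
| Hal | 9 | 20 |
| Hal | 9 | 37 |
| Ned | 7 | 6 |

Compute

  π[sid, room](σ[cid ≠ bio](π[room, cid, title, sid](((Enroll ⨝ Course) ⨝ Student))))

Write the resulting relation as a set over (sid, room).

Joining Enroll and Course on sname yields {(Bo, bio, Beta, 32), (Bo, bio, Echo, 5), (Bo, p2, Beta, 32), (Bo, p2, Echo, 5), (Hal, k1, Delta, 14), (Hal, k1, Nova, 28), (Hal, x1, Delta, 14), (Hal, x1, Nova, 28), (Hal, x3, Delta, 14), (Hal, x3, Nova, 28), (Kim, mkt, Argo, 1), (Kim, qa, Argo, 1), (Ned, k1, Alpha, 1), (Ned, k1, Lyra, 37)}.
Joining (Enroll ⨝ Course) and Student on sname yields {(Bo, bio, Beta, 32, 3, 23), (Bo, bio, Beta, 32, 4, 12), (Bo, bio, Echo, 5, 3, 23), (Bo, bio, Echo, 5, 4, 12), (Bo, p2, Beta, 32, 3, 23), (Bo, p2, Beta, 32, 4, 12), (Bo, p2, Echo, 5, 3, 23), (Bo, p2, Echo, 5, 4, 12), (Hal, k1, Delta, 14, 9, 20), (Hal, k1, Delta, 14, 9, 37), (Hal, k1, Nova, 28, 9, 20), (Hal, k1, Nova, 28, 9, 37), (Hal, x1, Delta, 14, 9, 20), (Hal, x1, Delta, 14, 9, 37), (Hal, x1, Nova, 28, 9, 20), (Hal, x1, Nova, 28, 9, 37), (Hal, x3, Delta, 14, 9, 20), (Hal, x3, Delta, 14, 9, 37), (Hal, x3, Nova, 28, 9, 20), (Hal, x3, Nova, 28, 9, 37), (Ned, k1, Alpha, 1, 7, 6), (Ned, k1, Lyra, 37, 7, 6)}.
Keep only column(s) room, cid, title, sid: {(1, k1, Alpha, 6), (14, k1, Delta, 20), (14, k1, Delta, 37), (14, x1, Delta, 20), (14, x1, Delta, 37), (14, x3, Delta, 20), (14, x3, Delta, 37), (28, k1, Nova, 20), (28, k1, Nova, 37), (28, x1, Nova, 20), (28, x1, Nova, 37), (28, x3, Nova, 20), (28, x3, Nova, 37), (32, bio, Beta, 12), (32, bio, Beta, 23), (32, p2, Beta, 12), (32, p2, Beta, 23), (37, k1, Lyra, 6), (5, bio, Echo, 12), (5, bio, Echo, 23), (5, p2, Echo, 12), (5, p2, Echo, 23)}
Apply σ_{cid ≠ bio}; surviving tuples: {(1, k1, Alpha, 6), (14, k1, Delta, 20), (14, k1, Delta, 37), (14, x1, Delta, 20), (14, x1, Delta, 37), (14, x3, Delta, 20), (14, x3, Delta, 37), (28, k1, Nova, 20), (28, k1, Nova, 37), (28, x1, Nova, 20), (28, x1, Nova, 37), (28, x3, Nova, 20), (28, x3, Nova, 37), (32, p2, Beta, 12), (32, p2, Beta, 23), (37, k1, Lyra, 6), (5, p2, Echo, 12), (5, p2, Echo, 23)}
Keep only column(s) sid, room (8 duplicate(s) eliminated): {(12, 32), (12, 5), (20, 14), (20, 28), (23, 32), (23, 5), (37, 14), (37, 28), (6, 1), (6, 37)}

{(12, 32), (12, 5), (20, 14), (20, 28), (23, 32), (23, 5), (37, 14), (37, 28), (6, 1), (6, 37)}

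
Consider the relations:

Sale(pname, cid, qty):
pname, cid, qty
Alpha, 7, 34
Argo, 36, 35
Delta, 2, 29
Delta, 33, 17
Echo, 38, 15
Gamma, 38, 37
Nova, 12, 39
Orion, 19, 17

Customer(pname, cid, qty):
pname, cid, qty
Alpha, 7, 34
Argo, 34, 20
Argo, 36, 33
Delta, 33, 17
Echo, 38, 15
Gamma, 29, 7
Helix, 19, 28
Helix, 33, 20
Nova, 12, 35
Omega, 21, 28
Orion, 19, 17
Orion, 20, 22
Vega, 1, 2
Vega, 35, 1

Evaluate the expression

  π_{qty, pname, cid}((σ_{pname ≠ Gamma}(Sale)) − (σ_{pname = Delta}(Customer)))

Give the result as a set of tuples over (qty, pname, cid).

Apply σ_{pname ≠ Gamma}; surviving tuples: {(Alpha, 7, 34), (Argo, 36, 35), (Delta, 2, 29), (Delta, 33, 17), (Echo, 38, 15), (Nova, 12, 39), (Orion, 19, 17)}
Apply σ_{pname = Delta}; surviving tuples: {(Delta, 33, 17)}
Set difference of the two operands is {(Alpha, 7, 34), (Argo, 36, 35), (Delta, 2, 29), (Echo, 38, 15), (Nova, 12, 39), (Orion, 19, 17)}.
Projecting to qty, pname, cid: {(15, Echo, 38), (17, Orion, 19), (29, Delta, 2), (34, Alpha, 7), (35, Argo, 36), (39, Nova, 12)}

{(15, Echo, 38), (17, Orion, 19), (29, Delta, 2), (34, Alpha, 7), (35, Argo, 36), (39, Nova, 12)}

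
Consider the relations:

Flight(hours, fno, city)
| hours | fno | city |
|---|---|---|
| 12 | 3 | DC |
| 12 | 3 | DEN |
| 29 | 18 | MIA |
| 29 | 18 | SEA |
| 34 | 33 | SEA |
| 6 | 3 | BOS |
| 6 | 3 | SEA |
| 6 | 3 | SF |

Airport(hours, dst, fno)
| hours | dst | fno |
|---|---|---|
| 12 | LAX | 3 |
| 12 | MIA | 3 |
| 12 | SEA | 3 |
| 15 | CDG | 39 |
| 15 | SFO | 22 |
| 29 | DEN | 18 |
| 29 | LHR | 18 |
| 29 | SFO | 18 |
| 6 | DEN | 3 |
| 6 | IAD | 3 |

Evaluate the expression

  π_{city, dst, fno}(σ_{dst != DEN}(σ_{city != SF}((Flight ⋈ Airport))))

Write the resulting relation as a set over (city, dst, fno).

{(BOS, IAD, 3), (DC, LAX, 3), (DC, MIA, 3), (DC, SEA, 3), (DEN, LAX, 3), (DEN, MIA, 3), (DEN, SEA, 3), (MIA, LHR, 18), (MIA, SFO, 18), (SEA, IAD, 3), (SEA, LHR, 18), (SEA, SFO, 18)}

Natural join on hours, fno: {(12, 3, DC, LAX), (12, 3, DC, MIA), (12, 3, DC, SEA), (12, 3, DEN, LAX), (12, 3, DEN, MIA), (12, 3, DEN, SEA), (29, 18, MIA, DEN), (29, 18, MIA, LHR), (29, 18, MIA, SFO), (29, 18, SEA, DEN), (29, 18, SEA, LHR), (29, 18, SEA, SFO), (6, 3, BOS, DEN), (6, 3, BOS, IAD), (6, 3, SEA, DEN), (6, 3, SEA, IAD), (6, 3, SF, DEN), (6, 3, SF, IAD)}
σ[city != SF]: keep tuples satisfying city != SF → {(12, 3, DC, LAX), (12, 3, DC, MIA), (12, 3, DC, SEA), (12, 3, DEN, LAX), (12, 3, DEN, MIA), (12, 3, DEN, SEA), (29, 18, MIA, DEN), (29, 18, MIA, LHR), (29, 18, MIA, SFO), (29, 18, SEA, DEN), (29, 18, SEA, LHR), (29, 18, SEA, SFO), (6, 3, BOS, DEN), (6, 3, BOS, IAD), (6, 3, SEA, DEN), (6, 3, SEA, IAD)}
σ[dst != DEN]: keep tuples satisfying dst != DEN → {(12, 3, DC, LAX), (12, 3, DC, MIA), (12, 3, DC, SEA), (12, 3, DEN, LAX), (12, 3, DEN, MIA), (12, 3, DEN, SEA), (29, 18, MIA, LHR), (29, 18, MIA, SFO), (29, 18, SEA, LHR), (29, 18, SEA, SFO), (6, 3, BOS, IAD), (6, 3, SEA, IAD)}
π_{city, dst, fno} gives {(BOS, IAD, 3), (DC, LAX, 3), (DC, MIA, 3), (DC, SEA, 3), (DEN, LAX, 3), (DEN, MIA, 3), (DEN, SEA, 3), (MIA, LHR, 18), (MIA, SFO, 18), (SEA, IAD, 3), (SEA, LHR, 18), (SEA, SFO, 18)}.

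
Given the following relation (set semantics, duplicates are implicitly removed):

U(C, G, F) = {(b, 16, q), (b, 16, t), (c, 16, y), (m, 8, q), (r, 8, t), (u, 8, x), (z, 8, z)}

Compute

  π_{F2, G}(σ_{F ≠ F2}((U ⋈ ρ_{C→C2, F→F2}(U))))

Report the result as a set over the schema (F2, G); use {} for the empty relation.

ρ[C→C2, F→F2]: schema becomes (C2, G, F2); tuples unchanged.
Joining U and ρ_{C→C2, F→F2}(U) on G yields {(b, 16, q, b, q), (b, 16, q, b, t), (b, 16, q, c, y), (b, 16, t, b, q), (b, 16, t, b, t), (b, 16, t, c, y), (c, 16, y, b, q), (c, 16, y, b, t), (c, 16, y, c, y), (m, 8, q, m, q), (m, 8, q, r, t), (m, 8, q, u, x), (m, 8, q, z, z), (r, 8, t, m, q), (r, 8, t, r, t), (r, 8, t, u, x), (r, 8, t, z, z), (u, 8, x, m, q), (u, 8, x, r, t), (u, 8, x, u, x), (u, 8, x, z, z), (z, 8, z, m, q), (z, 8, z, r, t), (z, 8, z, u, x), (z, 8, z, z, z)}.
Selection F ≠ F2: {(b, 16, q, b, t), (b, 16, q, c, y), (b, 16, t, b, q), (b, 16, t, c, y), (c, 16, y, b, q), (c, 16, y, b, t), (m, 8, q, r, t), (m, 8, q, u, x), (m, 8, q, z, z), (r, 8, t, m, q), (r, 8, t, u, x), (r, 8, t, z, z), (u, 8, x, m, q), (u, 8, x, r, t), (u, 8, x, z, z), (z, 8, z, m, q), (z, 8, z, r, t), (z, 8, z, u, x)}
Projecting to F2, G (11 duplicate(s) eliminated): {(q, 16), (q, 8), (t, 16), (t, 8), (x, 8), (y, 16), (z, 8)}

{(q, 16), (q, 8), (t, 16), (t, 8), (x, 8), (y, 16), (z, 8)}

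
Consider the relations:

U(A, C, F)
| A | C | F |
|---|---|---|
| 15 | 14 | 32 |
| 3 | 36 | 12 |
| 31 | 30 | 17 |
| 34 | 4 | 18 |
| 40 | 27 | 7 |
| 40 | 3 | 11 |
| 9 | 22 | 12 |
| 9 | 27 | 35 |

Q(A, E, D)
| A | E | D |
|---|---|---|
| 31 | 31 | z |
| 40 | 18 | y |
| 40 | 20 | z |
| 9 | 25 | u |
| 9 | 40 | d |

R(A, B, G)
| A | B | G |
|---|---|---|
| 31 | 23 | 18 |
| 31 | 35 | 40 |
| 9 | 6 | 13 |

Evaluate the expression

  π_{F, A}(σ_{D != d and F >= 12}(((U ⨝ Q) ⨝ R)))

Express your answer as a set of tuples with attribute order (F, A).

Joining U and Q on A yields {(31, 30, 17, 31, z), (40, 27, 7, 18, y), (40, 27, 7, 20, z), (40, 3, 11, 18, y), (40, 3, 11, 20, z), (9, 22, 12, 25, u), (9, 22, 12, 40, d), (9, 27, 35, 25, u), (9, 27, 35, 40, d)}.
Joining (U ⨝ Q) and R on A yields {(31, 30, 17, 31, z, 23, 18), (31, 30, 17, 31, z, 35, 40), (9, 22, 12, 25, u, 6, 13), (9, 22, 12, 40, d, 6, 13), (9, 27, 35, 25, u, 6, 13), (9, 27, 35, 40, d, 6, 13)}.
σ[D != d and F >= 12]: keep tuples satisfying D != d and F >= 12 → {(31, 30, 17, 31, z, 23, 18), (31, 30, 17, 31, z, 35, 40), (9, 22, 12, 25, u, 6, 13), (9, 27, 35, 25, u, 6, 13)}
Projecting to F, A (1 duplicate(s) eliminated): {(12, 9), (17, 31), (35, 9)}

{(12, 9), (17, 31), (35, 9)}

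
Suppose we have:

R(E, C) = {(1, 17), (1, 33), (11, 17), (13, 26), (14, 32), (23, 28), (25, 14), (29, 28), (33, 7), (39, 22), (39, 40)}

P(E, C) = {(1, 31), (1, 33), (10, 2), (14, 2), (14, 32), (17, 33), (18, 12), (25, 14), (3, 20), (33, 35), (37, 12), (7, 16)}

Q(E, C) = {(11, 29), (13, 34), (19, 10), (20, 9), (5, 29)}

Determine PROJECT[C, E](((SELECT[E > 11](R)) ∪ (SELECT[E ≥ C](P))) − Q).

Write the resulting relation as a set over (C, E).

{(12, 18), (12, 37), (14, 25), (2, 10), (2, 14), (22, 39), (26, 13), (28, 23), (28, 29), (32, 14), (40, 39), (7, 33)}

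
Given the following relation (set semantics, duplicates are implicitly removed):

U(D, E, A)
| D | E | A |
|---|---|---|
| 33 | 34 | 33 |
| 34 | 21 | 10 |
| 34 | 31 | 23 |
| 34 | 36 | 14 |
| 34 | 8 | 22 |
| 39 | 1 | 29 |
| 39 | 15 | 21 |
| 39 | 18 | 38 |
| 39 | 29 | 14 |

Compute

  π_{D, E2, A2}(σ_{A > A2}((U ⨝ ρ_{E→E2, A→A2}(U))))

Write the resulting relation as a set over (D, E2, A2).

ρ[E→E2, A→A2]: schema becomes (D, E2, A2); tuples unchanged.
U ⋈ ρ_{E→E2, A→A2}(U) (natural join on D): {(33, 34, 33, 34, 33), (34, 21, 10, 21, 10), (34, 21, 10, 31, 23), (34, 21, 10, 36, 14), (34, 21, 10, 8, 22), (34, 31, 23, 21, 10), (34, 31, 23, 31, 23), (34, 31, 23, 36, 14), (34, 31, 23, 8, 22), (34, 36, 14, 21, 10), (34, 36, 14, 31, 23), (34, 36, 14, 36, 14), (34, 36, 14, 8, 22), (34, 8, 22, 21, 10), (34, 8, 22, 31, 23), (34, 8, 22, 36, 14), (34, 8, 22, 8, 22), (39, 1, 29, 1, 29), (39, 1, 29, 15, 21), (39, 1, 29, 18, 38), (39, 1, 29, 29, 14), (39, 15, 21, 1, 29), (39, 15, 21, 15, 21), (39, 15, 21, 18, 38), (39, 15, 21, 29, 14), (39, 18, 38, 1, 29), (39, 18, 38, 15, 21), (39, 18, 38, 18, 38), (39, 18, 38, 29, 14), (39, 29, 14, 1, 29), (39, 29, 14, 15, 21), (39, 29, 14, 18, 38), (39, 29, 14, 29, 14)}
σ[A > A2]: keep tuples satisfying A > A2 → {(34, 31, 23, 21, 10), (34, 31, 23, 36, 14), (34, 31, 23, 8, 22), (34, 36, 14, 21, 10), (34, 8, 22, 21, 10), (34, 8, 22, 36, 14), (39, 1, 29, 15, 21), (39, 1, 29, 29, 14), (39, 15, 21, 29, 14), (39, 18, 38, 1, 29), (39, 18, 38, 15, 21), (39, 18, 38, 29, 14)}
Keep only column(s) D, E2, A2 (6 duplicate(s) eliminated): {(34, 21, 10), (34, 36, 14), (34, 8, 22), (39, 1, 29), (39, 15, 21), (39, 29, 14)}

{(34, 21, 10), (34, 36, 14), (34, 8, 22), (39, 1, 29), (39, 15, 21), (39, 29, 14)}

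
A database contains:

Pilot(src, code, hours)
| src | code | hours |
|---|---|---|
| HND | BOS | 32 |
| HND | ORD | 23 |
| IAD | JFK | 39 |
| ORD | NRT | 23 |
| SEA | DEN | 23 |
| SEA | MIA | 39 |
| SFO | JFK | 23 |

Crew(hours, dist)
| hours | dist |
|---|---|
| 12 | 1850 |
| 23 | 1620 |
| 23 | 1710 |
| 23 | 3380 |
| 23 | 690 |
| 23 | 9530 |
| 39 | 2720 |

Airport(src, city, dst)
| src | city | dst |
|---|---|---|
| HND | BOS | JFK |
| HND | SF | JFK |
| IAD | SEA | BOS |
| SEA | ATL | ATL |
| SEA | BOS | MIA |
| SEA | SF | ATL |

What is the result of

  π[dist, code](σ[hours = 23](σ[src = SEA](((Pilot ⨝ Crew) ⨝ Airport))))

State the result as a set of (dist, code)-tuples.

{(1620, DEN), (1710, DEN), (3380, DEN), (690, DEN), (9530, DEN)}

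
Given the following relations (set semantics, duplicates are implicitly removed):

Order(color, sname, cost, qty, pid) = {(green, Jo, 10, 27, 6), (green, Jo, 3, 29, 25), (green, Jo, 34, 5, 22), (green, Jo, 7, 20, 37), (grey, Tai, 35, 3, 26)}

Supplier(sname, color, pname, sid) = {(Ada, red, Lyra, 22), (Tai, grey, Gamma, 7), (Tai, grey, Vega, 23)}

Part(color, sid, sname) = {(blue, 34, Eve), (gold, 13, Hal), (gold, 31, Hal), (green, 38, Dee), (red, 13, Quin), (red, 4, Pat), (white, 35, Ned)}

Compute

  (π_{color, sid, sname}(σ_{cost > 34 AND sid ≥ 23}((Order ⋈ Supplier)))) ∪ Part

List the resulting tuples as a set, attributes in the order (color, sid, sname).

{(blue, 34, Eve), (gold, 13, Hal), (gold, 31, Hal), (green, 38, Dee), (grey, 23, Tai), (red, 13, Quin), (red, 4, Pat), (white, 35, Ned)}

Natural join on color, sname: {(grey, Tai, 35, 3, 26, Gamma, 7), (grey, Tai, 35, 3, 26, Vega, 23)}
σ[cost > 34 AND sid ≥ 23]: keep tuples satisfying cost > 34 AND sid ≥ 23 → {(grey, Tai, 35, 3, 26, Vega, 23)}
Keep only column(s) color, sid, sname: {(grey, 23, Tai)}
Taking the union: {(blue, 34, Eve), (gold, 13, Hal), (gold, 31, Hal), (green, 38, Dee), (grey, 23, Tai), (red, 13, Quin), (red, 4, Pat), (white, 35, Ned)}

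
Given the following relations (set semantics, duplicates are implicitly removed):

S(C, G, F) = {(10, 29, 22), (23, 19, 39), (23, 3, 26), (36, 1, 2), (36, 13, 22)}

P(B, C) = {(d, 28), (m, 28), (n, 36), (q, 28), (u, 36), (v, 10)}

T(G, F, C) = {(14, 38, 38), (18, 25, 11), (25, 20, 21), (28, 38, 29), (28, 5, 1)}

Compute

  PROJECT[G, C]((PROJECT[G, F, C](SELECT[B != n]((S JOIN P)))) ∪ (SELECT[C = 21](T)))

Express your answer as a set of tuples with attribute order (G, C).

{(1, 36), (13, 36), (25, 21), (29, 10)}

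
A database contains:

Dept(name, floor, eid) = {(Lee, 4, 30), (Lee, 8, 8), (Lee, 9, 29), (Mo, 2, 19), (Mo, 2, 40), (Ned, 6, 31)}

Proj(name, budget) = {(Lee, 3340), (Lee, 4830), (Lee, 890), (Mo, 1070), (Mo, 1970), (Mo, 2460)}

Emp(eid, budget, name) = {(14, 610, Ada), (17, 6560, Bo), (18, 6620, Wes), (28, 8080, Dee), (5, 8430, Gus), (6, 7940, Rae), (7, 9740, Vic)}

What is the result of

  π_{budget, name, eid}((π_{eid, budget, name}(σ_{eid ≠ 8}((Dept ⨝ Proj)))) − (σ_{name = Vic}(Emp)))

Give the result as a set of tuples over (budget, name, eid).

{(1070, Mo, 19), (1070, Mo, 40), (1970, Mo, 19), (1970, Mo, 40), (2460, Mo, 19), (2460, Mo, 40), (3340, Lee, 29), (3340, Lee, 30), (4830, Lee, 29), (4830, Lee, 30), (890, Lee, 29), (890, Lee, 30)}

Dept ⋈ Proj (natural join on name): {(Lee, 4, 30, 3340), (Lee, 4, 30, 4830), (Lee, 4, 30, 890), (Lee, 8, 8, 3340), (Lee, 8, 8, 4830), (Lee, 8, 8, 890), (Lee, 9, 29, 3340), (Lee, 9, 29, 4830), (Lee, 9, 29, 890), (Mo, 2, 19, 1070), (Mo, 2, 19, 1970), (Mo, 2, 19, 2460), (Mo, 2, 40, 1070), (Mo, 2, 40, 1970), (Mo, 2, 40, 2460)}
Apply σ_{eid ≠ 8}; surviving tuples: {(Lee, 4, 30, 3340), (Lee, 4, 30, 4830), (Lee, 4, 30, 890), (Lee, 9, 29, 3340), (Lee, 9, 29, 4830), (Lee, 9, 29, 890), (Mo, 2, 19, 1070), (Mo, 2, 19, 1970), (Mo, 2, 19, 2460), (Mo, 2, 40, 1070), (Mo, 2, 40, 1970), (Mo, 2, 40, 2460)}
Projecting to eid, budget, name: {(19, 1070, Mo), (19, 1970, Mo), (19, 2460, Mo), (29, 3340, Lee), (29, 4830, Lee), (29, 890, Lee), (30, 3340, Lee), (30, 4830, Lee), (30, 890, Lee), (40, 1070, Mo), (40, 1970, Mo), (40, 2460, Mo)}
Apply σ_{name = Vic}; surviving tuples: {(7, 9740, Vic)}
Difference: {(19, 1070, Mo), (19, 1970, Mo), (19, 2460, Mo), (29, 3340, Lee), (29, 4830, Lee), (29, 890, Lee), (30, 3340, Lee), (30, 4830, Lee), (30, 890, Lee), (40, 1070, Mo), (40, 1970, Mo), (40, 2460, Mo)} with {(7, 9740, Vic)} → {(19, 1070, Mo), (19, 1970, Mo), (19, 2460, Mo), (29, 3340, Lee), (29, 4830, Lee), (29, 890, Lee), (30, 3340, Lee), (30, 4830, Lee), (30, 890, Lee), (40, 1070, Mo), (40, 1970, Mo), (40, 2460, Mo)}
Projecting to budget, name, eid: {(1070, Mo, 19), (1070, Mo, 40), (1970, Mo, 19), (1970, Mo, 40), (2460, Mo, 19), (2460, Mo, 40), (3340, Lee, 29), (3340, Lee, 30), (4830, Lee, 29), (4830, Lee, 30), (890, Lee, 29), (890, Lee, 30)}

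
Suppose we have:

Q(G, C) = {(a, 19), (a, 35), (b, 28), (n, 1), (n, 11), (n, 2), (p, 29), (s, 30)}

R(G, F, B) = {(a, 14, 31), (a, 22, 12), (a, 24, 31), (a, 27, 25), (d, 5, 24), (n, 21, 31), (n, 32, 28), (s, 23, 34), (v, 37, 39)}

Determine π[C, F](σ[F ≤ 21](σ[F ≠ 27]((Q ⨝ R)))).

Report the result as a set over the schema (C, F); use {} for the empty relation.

{(1, 21), (11, 21), (19, 14), (2, 21), (35, 14)}

Natural join on G: {(a, 19, 14, 31), (a, 19, 22, 12), (a, 19, 24, 31), (a, 19, 27, 25), (a, 35, 14, 31), (a, 35, 22, 12), (a, 35, 24, 31), (a, 35, 27, 25), (n, 1, 21, 31), (n, 1, 32, 28), (n, 11, 21, 31), (n, 11, 32, 28), (n, 2, 21, 31), (n, 2, 32, 28), (s, 30, 23, 34)}
Apply σ_{F ≠ 27}; surviving tuples: {(a, 19, 14, 31), (a, 19, 22, 12), (a, 19, 24, 31), (a, 35, 14, 31), (a, 35, 22, 12), (a, 35, 24, 31), (n, 1, 21, 31), (n, 1, 32, 28), (n, 11, 21, 31), (n, 11, 32, 28), (n, 2, 21, 31), (n, 2, 32, 28), (s, 30, 23, 34)}
Apply σ_{F ≤ 21}; surviving tuples: {(a, 19, 14, 31), (a, 35, 14, 31), (n, 1, 21, 31), (n, 11, 21, 31), (n, 2, 21, 31)}
Projecting to C, F: {(1, 21), (11, 21), (19, 14), (2, 21), (35, 14)}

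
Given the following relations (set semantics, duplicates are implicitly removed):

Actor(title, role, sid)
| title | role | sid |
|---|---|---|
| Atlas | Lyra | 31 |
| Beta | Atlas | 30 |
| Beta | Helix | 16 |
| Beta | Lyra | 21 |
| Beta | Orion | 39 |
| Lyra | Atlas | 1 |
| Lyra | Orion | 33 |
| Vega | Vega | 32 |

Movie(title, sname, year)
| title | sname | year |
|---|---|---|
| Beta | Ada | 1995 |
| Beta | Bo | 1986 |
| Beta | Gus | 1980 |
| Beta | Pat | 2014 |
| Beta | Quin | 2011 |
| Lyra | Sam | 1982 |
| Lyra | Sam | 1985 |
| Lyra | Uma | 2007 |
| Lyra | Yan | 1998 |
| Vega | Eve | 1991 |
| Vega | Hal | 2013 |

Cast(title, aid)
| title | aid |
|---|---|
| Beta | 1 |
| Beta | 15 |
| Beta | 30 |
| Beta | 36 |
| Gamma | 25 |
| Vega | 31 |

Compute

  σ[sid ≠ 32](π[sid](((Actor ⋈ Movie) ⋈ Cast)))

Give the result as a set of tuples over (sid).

{16, 21, 30, 39}

Joining Actor and Movie on title yields {(Beta, Atlas, 30, Ada, 1995), (Beta, Atlas, 30, Bo, 1986), (Beta, Atlas, 30, Gus, 1980), (Beta, Atlas, 30, Pat, 2014), (Beta, Atlas, 30, Quin, 2011), (Beta, Helix, 16, Ada, 1995), (Beta, Helix, 16, Bo, 1986), (Beta, Helix, 16, Gus, 1980), (Beta, Helix, 16, Pat, 2014), (Beta, Helix, 16, Quin, 2011), (Beta, Lyra, 21, Ada, 1995), (Beta, Lyra, 21, Bo, 1986), (Beta, Lyra, 21, Gus, 1980), (Beta, Lyra, 21, Pat, 2014), (Beta, Lyra, 21, Quin, 2011), (Beta, Orion, 39, Ada, 1995), (Beta, Orion, 39, Bo, 1986), (Beta, Orion, 39, Gus, 1980), (Beta, Orion, 39, Pat, 2014), (Beta, Orion, 39, Quin, 2011), (Lyra, Atlas, 1, Sam, 1982), (Lyra, Atlas, 1, Sam, 1985), (Lyra, Atlas, 1, Uma, 2007), (Lyra, Atlas, 1, Yan, 1998), (Lyra, Orion, 33, Sam, 1982), (Lyra, Orion, 33, Sam, 1985), (Lyra, Orion, 33, Uma, 2007), (Lyra, Orion, 33, Yan, 1998), (Vega, Vega, 32, Eve, 1991), (Vega, Vega, 32, Hal, 2013)}.
Joining (Actor ⋈ Movie) and Cast on title yields {(Beta, Atlas, 30, Ada, 1995, 1), (Beta, Atlas, 30, Ada, 1995, 15), (Beta, Atlas, 30, Ada, 1995, 30), (Beta, Atlas, 30, Ada, 1995, 36), (Beta, Atlas, 30, Bo, 1986, 1), (Beta, Atlas, 30, Bo, 1986, 15), (Beta, Atlas, 30, Bo, 1986, 30), (Beta, Atlas, 30, Bo, 1986, 36), (Beta, Atlas, 30, Gus, 1980, 1), (Beta, Atlas, 30, Gus, 1980, 15), (Beta, Atlas, 30, Gus, 1980, 30), (Beta, Atlas, 30, Gus, 1980, 36), (Beta, Atlas, 30, Pat, 2014, 1), (Beta, Atlas, 30, Pat, 2014, 15), (Beta, Atlas, 30, Pat, 2014, 30), (Beta, Atlas, 30, Pat, 2014, 36), (Beta, Atlas, 30, Quin, 2011, 1), (Beta, Atlas, 30, Quin, 2011, 15), (Beta, Atlas, 30, Quin, 2011, 30), (Beta, Atlas, 30, Quin, 2011, 36), (Beta, Helix, 16, Ada, 1995, 1), (Beta, Helix, 16, Ada, 1995, 15), (Beta, Helix, 16, Ada, 1995, 30), (Beta, Helix, 16, Ada, 1995, 36), (Beta, Helix, 16, Bo, 1986, 1), (Beta, Helix, 16, Bo, 1986, 15), (Beta, Helix, 16, Bo, 1986, 30), (Beta, Helix, 16, Bo, 1986, 36), (Beta, Helix, 16, Gus, 1980, 1), (Beta, Helix, 16, Gus, 1980, 15), (Beta, Helix, 16, Gus, 1980, 30), (Beta, Helix, 16, Gus, 1980, 36), (Beta, Helix, 16, Pat, 2014, 1), (Beta, Helix, 16, Pat, 2014, 15), (Beta, Helix, 16, Pat, 2014, 30), (Beta, Helix, 16, Pat, 2014, 36), (Beta, Helix, 16, Quin, 2011, 1), (Beta, Helix, 16, Quin, 2011, 15), (Beta, Helix, 16, Quin, 2011, 30), (Beta, Helix, 16, Quin, 2011, 36), (Beta, Lyra, 21, Ada, 1995, 1), (Beta, Lyra, 21, Ada, 1995, 15), (Beta, Lyra, 21, Ada, 1995, 30), (Beta, Lyra, 21, Ada, 1995, 36), (Beta, Lyra, 21, Bo, 1986, 1), (Beta, Lyra, 21, Bo, 1986, 15), (Beta, Lyra, 21, Bo, 1986, 30), (Beta, Lyra, 21, Bo, 1986, 36), (Beta, Lyra, 21, Gus, 1980, 1), (Beta, Lyra, 21, Gus, 1980, 15), (Beta, Lyra, 21, Gus, 1980, 30), (Beta, Lyra, 21, Gus, 1980, 36), (Beta, Lyra, 21, Pat, 2014, 1), (Beta, Lyra, 21, Pat, 2014, 15), (Beta, Lyra, 21, Pat, 2014, 30), (Beta, Lyra, 21, Pat, 2014, 36), (Beta, Lyra, 21, Quin, 2011, 1), (Beta, Lyra, 21, Quin, 2011, 15), (Beta, Lyra, 21, Quin, 2011, 30), (Beta, Lyra, 21, Quin, 2011, 36), (Beta, Orion, 39, Ada, 1995, 1), (Beta, Orion, 39, Ada, 1995, 15), (Beta, Orion, 39, Ada, 1995, 30), (Beta, Orion, 39, Ada, 1995, 36), (Beta, Orion, 39, Bo, 1986, 1), (Beta, Orion, 39, Bo, 1986, 15), (Beta, Orion, 39, Bo, 1986, 30), (Beta, Orion, 39, Bo, 1986, 36), (Beta, Orion, 39, Gus, 1980, 1), (Beta, Orion, 39, Gus, 1980, 15), (Beta, Orion, 39, Gus, 1980, 30), (Beta, Orion, 39, Gus, 1980, 36), (Beta, Orion, 39, Pat, 2014, 1), (Beta, Orion, 39, Pat, 2014, 15), (Beta, Orion, 39, Pat, 2014, 30), (Beta, Orion, 39, Pat, 2014, 36), (Beta, Orion, 39, Quin, 2011, 1), (Beta, Orion, 39, Quin, 2011, 15), (Beta, Orion, 39, Quin, 2011, 30), (Beta, Orion, 39, Quin, 2011, 36), (Vega, Vega, 32, Eve, 1991, 31), (Vega, Vega, 32, Hal, 2013, 31)}.
Projecting to sid (77 duplicate(s) eliminated): {16, 21, 30, 32, 39}
Apply σ_{sid ≠ 32}; surviving tuples: {16, 21, 30, 39}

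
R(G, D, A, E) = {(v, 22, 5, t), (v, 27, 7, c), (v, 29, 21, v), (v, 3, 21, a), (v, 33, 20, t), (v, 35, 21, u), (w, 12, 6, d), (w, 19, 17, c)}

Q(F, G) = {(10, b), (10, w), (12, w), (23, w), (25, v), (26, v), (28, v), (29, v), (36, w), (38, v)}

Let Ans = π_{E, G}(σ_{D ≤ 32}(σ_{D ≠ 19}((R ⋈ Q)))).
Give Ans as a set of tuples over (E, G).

{(a, v), (c, v), (d, w), (t, v), (v, v)}

Joining R and Q on G yields {(v, 22, 5, t, 25), (v, 22, 5, t, 26), (v, 22, 5, t, 28), (v, 22, 5, t, 29), (v, 22, 5, t, 38), (v, 27, 7, c, 25), (v, 27, 7, c, 26), (v, 27, 7, c, 28), (v, 27, 7, c, 29), (v, 27, 7, c, 38), (v, 29, 21, v, 25), (v, 29, 21, v, 26), (v, 29, 21, v, 28), (v, 29, 21, v, 29), (v, 29, 21, v, 38), (v, 3, 21, a, 25), (v, 3, 21, a, 26), (v, 3, 21, a, 28), (v, 3, 21, a, 29), (v, 3, 21, a, 38), (v, 33, 20, t, 25), (v, 33, 20, t, 26), (v, 33, 20, t, 28), (v, 33, 20, t, 29), (v, 33, 20, t, 38), (v, 35, 21, u, 25), (v, 35, 21, u, 26), (v, 35, 21, u, 28), (v, 35, 21, u, 29), (v, 35, 21, u, 38), (w, 12, 6, d, 10), (w, 12, 6, d, 12), (w, 12, 6, d, 23), (w, 12, 6, d, 36), (w, 19, 17, c, 10), (w, 19, 17, c, 12), (w, 19, 17, c, 23), (w, 19, 17, c, 36)}.
Apply σ_{D ≠ 19}; surviving tuples: {(v, 22, 5, t, 25), (v, 22, 5, t, 26), (v, 22, 5, t, 28), (v, 22, 5, t, 29), (v, 22, 5, t, 38), (v, 27, 7, c, 25), (v, 27, 7, c, 26), (v, 27, 7, c, 28), (v, 27, 7, c, 29), (v, 27, 7, c, 38), (v, 29, 21, v, 25), (v, 29, 21, v, 26), (v, 29, 21, v, 28), (v, 29, 21, v, 29), (v, 29, 21, v, 38), (v, 3, 21, a, 25), (v, 3, 21, a, 26), (v, 3, 21, a, 28), (v, 3, 21, a, 29), (v, 3, 21, a, 38), (v, 33, 20, t, 25), (v, 33, 20, t, 26), (v, 33, 20, t, 28), (v, 33, 20, t, 29), (v, 33, 20, t, 38), (v, 35, 21, u, 25), (v, 35, 21, u, 26), (v, 35, 21, u, 28), (v, 35, 21, u, 29), (v, 35, 21, u, 38), (w, 12, 6, d, 10), (w, 12, 6, d, 12), (w, 12, 6, d, 23), (w, 12, 6, d, 36)}
Apply σ_{D ≤ 32}; surviving tuples: {(v, 22, 5, t, 25), (v, 22, 5, t, 26), (v, 22, 5, t, 28), (v, 22, 5, t, 29), (v, 22, 5, t, 38), (v, 27, 7, c, 25), (v, 27, 7, c, 26), (v, 27, 7, c, 28), (v, 27, 7, c, 29), (v, 27, 7, c, 38), (v, 29, 21, v, 25), (v, 29, 21, v, 26), (v, 29, 21, v, 28), (v, 29, 21, v, 29), (v, 29, 21, v, 38), (v, 3, 21, a, 25), (v, 3, 21, a, 26), (v, 3, 21, a, 28), (v, 3, 21, a, 29), (v, 3, 21, a, 38), (w, 12, 6, d, 10), (w, 12, 6, d, 12), (w, 12, 6, d, 23), (w, 12, 6, d, 36)}
Keep only column(s) E, G (19 duplicate(s) eliminated): {(a, v), (c, v), (d, w), (t, v), (v, v)}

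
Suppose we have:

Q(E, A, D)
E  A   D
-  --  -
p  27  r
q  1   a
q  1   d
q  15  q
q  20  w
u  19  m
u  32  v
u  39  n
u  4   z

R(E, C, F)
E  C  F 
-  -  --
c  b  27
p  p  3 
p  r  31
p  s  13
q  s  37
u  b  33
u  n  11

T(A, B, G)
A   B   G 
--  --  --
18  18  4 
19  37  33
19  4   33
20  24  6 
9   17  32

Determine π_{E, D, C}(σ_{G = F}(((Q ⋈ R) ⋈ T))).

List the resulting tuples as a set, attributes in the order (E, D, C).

{(u, m, b)}

Natural join on E: {(p, 27, r, p, 3), (p, 27, r, r, 31), (p, 27, r, s, 13), (q, 1, a, s, 37), (q, 1, d, s, 37), (q, 15, q, s, 37), (q, 20, w, s, 37), (u, 19, m, b, 33), (u, 19, m, n, 11), (u, 32, v, b, 33), (u, 32, v, n, 11), (u, 39, n, b, 33), (u, 39, n, n, 11), (u, 4, z, b, 33), (u, 4, z, n, 11)}
Natural join on A: {(q, 20, w, s, 37, 24, 6), (u, 19, m, b, 33, 37, 33), (u, 19, m, b, 33, 4, 33), (u, 19, m, n, 11, 37, 33), (u, 19, m, n, 11, 4, 33)}
Selection G = F: {(u, 19, m, b, 33, 37, 33), (u, 19, m, b, 33, 4, 33)}
Projecting to E, D, C (1 duplicate(s) eliminated): {(u, m, b)}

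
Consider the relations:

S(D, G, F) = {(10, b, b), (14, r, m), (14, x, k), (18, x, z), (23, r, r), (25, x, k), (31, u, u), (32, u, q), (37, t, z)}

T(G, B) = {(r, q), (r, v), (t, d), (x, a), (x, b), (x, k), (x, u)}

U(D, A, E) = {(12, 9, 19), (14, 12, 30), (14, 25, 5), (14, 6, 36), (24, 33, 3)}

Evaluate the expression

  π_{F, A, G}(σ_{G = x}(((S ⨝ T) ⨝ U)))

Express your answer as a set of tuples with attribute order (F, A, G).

S ⋈ T (natural join on G): {(14, r, m, q), (14, r, m, v), (14, x, k, a), (14, x, k, b), (14, x, k, k), (14, x, k, u), (18, x, z, a), (18, x, z, b), (18, x, z, k), (18, x, z, u), (23, r, r, q), (23, r, r, v), (25, x, k, a), (25, x, k, b), (25, x, k, k), (25, x, k, u), (37, t, z, d)}
(S ⨝ T) ⋈ U (natural join on D): {(14, r, m, q, 12, 30), (14, r, m, q, 25, 5), (14, r, m, q, 6, 36), (14, r, m, v, 12, 30), (14, r, m, v, 25, 5), (14, r, m, v, 6, 36), (14, x, k, a, 12, 30), (14, x, k, a, 25, 5), (14, x, k, a, 6, 36), (14, x, k, b, 12, 30), (14, x, k, b, 25, 5), (14, x, k, b, 6, 36), (14, x, k, k, 12, 30), (14, x, k, k, 25, 5), (14, x, k, k, 6, 36), (14, x, k, u, 12, 30), (14, x, k, u, 25, 5), (14, x, k, u, 6, 36)}
Selection G = x: {(14, x, k, a, 12, 30), (14, x, k, a, 25, 5), (14, x, k, a, 6, 36), (14, x, k, b, 12, 30), (14, x, k, b, 25, 5), (14, x, k, b, 6, 36), (14, x, k, k, 12, 30), (14, x, k, k, 25, 5), (14, x, k, k, 6, 36), (14, x, k, u, 12, 30), (14, x, k, u, 25, 5), (14, x, k, u, 6, 36)}
π_{F, A, G} gives {(k, 12, x), (k, 25, x), (k, 6, x)} (9 duplicate(s) eliminated).

{(k, 12, x), (k, 25, x), (k, 6, x)}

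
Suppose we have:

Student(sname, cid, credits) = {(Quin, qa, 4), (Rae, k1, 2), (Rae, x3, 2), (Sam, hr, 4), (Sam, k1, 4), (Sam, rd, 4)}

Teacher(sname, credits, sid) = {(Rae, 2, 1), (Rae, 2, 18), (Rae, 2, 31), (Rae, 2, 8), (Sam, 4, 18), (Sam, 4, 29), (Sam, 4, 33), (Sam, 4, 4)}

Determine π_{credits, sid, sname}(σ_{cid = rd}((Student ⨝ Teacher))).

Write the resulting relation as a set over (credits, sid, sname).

{(4, 18, Sam), (4, 29, Sam), (4, 33, Sam), (4, 4, Sam)}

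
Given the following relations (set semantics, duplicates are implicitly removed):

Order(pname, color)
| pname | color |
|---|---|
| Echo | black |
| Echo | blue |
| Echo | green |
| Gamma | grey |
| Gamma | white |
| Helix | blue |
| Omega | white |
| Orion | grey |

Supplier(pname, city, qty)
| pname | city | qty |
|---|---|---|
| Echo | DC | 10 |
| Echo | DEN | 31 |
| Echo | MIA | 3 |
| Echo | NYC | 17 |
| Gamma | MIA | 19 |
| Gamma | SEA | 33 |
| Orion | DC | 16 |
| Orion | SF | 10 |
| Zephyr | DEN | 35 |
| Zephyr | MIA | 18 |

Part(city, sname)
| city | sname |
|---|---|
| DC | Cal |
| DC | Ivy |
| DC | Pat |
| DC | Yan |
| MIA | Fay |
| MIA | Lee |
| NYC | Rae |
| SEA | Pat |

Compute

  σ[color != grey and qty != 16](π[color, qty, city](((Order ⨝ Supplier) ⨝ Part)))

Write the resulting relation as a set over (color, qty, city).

{(black, 10, DC), (black, 17, NYC), (black, 3, MIA), (blue, 10, DC), (blue, 17, NYC), (blue, 3, MIA), (green, 10, DC), (green, 17, NYC), (green, 3, MIA), (white, 19, MIA), (white, 33, SEA)}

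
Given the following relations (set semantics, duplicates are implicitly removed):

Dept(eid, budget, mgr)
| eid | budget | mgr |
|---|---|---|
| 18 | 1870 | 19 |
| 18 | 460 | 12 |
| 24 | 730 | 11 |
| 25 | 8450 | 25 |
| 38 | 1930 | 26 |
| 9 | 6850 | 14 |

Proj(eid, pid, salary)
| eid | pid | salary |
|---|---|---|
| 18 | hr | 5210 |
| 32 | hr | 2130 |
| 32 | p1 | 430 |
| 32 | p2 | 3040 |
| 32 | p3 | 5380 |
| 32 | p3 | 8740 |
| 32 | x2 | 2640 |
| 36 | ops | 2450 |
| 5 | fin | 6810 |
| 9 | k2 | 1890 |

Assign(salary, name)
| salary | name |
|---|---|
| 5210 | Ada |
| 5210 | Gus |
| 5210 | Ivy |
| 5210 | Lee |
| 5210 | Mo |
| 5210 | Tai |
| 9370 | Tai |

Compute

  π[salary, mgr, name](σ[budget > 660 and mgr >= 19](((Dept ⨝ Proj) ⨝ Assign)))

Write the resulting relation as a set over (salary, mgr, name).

{(5210, 19, Ada), (5210, 19, Gus), (5210, 19, Ivy), (5210, 19, Lee), (5210, 19, Mo), (5210, 19, Tai)}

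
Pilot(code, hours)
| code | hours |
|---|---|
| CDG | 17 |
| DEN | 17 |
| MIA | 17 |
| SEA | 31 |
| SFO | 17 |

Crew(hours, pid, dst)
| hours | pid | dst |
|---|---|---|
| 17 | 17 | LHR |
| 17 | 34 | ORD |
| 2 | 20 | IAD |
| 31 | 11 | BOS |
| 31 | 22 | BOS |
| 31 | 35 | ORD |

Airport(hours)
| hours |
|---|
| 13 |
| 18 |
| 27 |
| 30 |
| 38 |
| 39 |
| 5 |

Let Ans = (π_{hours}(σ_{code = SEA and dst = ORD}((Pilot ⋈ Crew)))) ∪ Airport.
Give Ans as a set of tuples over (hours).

{13, 18, 27, 30, 31, 38, 39, 5}

Natural join on hours: {(CDG, 17, 17, LHR), (CDG, 17, 34, ORD), (DEN, 17, 17, LHR), (DEN, 17, 34, ORD), (MIA, 17, 17, LHR), (MIA, 17, 34, ORD), (SEA, 31, 11, BOS), (SEA, 31, 22, BOS), (SEA, 31, 35, ORD), (SFO, 17, 17, LHR), (SFO, 17, 34, ORD)}
Filtering on code = SEA and dst = ORD leaves {(SEA, 31, 35, ORD)}.
Projecting to hours: {31}
Taking the union: {13, 18, 27, 30, 31, 38, 39, 5}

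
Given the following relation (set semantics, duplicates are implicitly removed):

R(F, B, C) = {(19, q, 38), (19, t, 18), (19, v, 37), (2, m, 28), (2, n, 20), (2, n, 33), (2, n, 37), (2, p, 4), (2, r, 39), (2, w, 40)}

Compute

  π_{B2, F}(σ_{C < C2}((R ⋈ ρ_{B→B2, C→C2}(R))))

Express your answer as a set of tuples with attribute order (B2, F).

{(m, 2), (n, 2), (q, 19), (r, 2), (v, 19), (w, 2)}

ρ[B→B2, C→C2]: schema becomes (F, B2, C2); tuples unchanged.
Joining R and ρ_{B→B2, C→C2}(R) on F yields {(19, q, 38, q, 38), (19, q, 38, t, 18), (19, q, 38, v, 37), (19, t, 18, q, 38), (19, t, 18, t, 18), (19, t, 18, v, 37), (19, v, 37, q, 38), (19, v, 37, t, 18), (19, v, 37, v, 37), (2, m, 28, m, 28), (2, m, 28, n, 20), (2, m, 28, n, 33), (2, m, 28, n, 37), (2, m, 28, p, 4), (2, m, 28, r, 39), (2, m, 28, w, 40), (2, n, 20, m, 28), (2, n, 20, n, 20), (2, n, 20, n, 33), (2, n, 20, n, 37), (2, n, 20, p, 4), (2, n, 20, r, 39), (2, n, 20, w, 40), (2, n, 33, m, 28), (2, n, 33, n, 20), (2, n, 33, n, 33), (2, n, 33, n, 37), (2, n, 33, p, 4), (2, n, 33, r, 39), (2, n, 33, w, 40), (2, n, 37, m, 28), (2, n, 37, n, 20), (2, n, 37, n, 33), (2, n, 37, n, 37), (2, n, 37, p, 4), (2, n, 37, r, 39), (2, n, 37, w, 40), (2, p, 4, m, 28), (2, p, 4, n, 20), (2, p, 4, n, 33), (2, p, 4, n, 37), (2, p, 4, p, 4), (2, p, 4, r, 39), (2, p, 4, w, 40), (2, r, 39, m, 28), (2, r, 39, n, 20), (2, r, 39, n, 33), (2, r, 39, n, 37), (2, r, 39, p, 4), (2, r, 39, r, 39), (2, r, 39, w, 40), (2, w, 40, m, 28), (2, w, 40, n, 20), (2, w, 40, n, 33), (2, w, 40, n, 37), (2, w, 40, p, 4), (2, w, 40, r, 39), (2, w, 40, w, 40)}.
Apply σ_{C < C2}; surviving tuples: {(19, t, 18, q, 38), (19, t, 18, v, 37), (19, v, 37, q, 38), (2, m, 28, n, 33), (2, m, 28, n, 37), (2, m, 28, r, 39), (2, m, 28, w, 40), (2, n, 20, m, 28), (2, n, 20, n, 33), (2, n, 20, n, 37), (2, n, 20, r, 39), (2, n, 20, w, 40), (2, n, 33, n, 37), (2, n, 33, r, 39), (2, n, 33, w, 40), (2, n, 37, r, 39), (2, n, 37, w, 40), (2, p, 4, m, 28), (2, p, 4, n, 20), (2, p, 4, n, 33), (2, p, 4, n, 37), (2, p, 4, r, 39), (2, p, 4, w, 40), (2, r, 39, w, 40)}
π[B2, F]: project onto (B2, F) (18 duplicate(s) eliminated) → {(m, 2), (n, 2), (q, 19), (r, 2), (v, 19), (w, 2)}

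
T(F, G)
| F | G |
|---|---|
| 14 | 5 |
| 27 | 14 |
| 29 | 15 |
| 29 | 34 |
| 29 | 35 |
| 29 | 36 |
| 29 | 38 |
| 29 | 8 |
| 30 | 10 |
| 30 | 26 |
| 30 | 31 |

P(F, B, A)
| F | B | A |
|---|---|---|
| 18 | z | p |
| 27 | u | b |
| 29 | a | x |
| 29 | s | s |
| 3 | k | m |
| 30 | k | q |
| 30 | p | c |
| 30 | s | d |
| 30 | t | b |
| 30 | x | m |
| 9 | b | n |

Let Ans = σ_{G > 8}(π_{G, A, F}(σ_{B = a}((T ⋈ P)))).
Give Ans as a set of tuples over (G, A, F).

{(15, x, 29), (34, x, 29), (35, x, 29), (36, x, 29), (38, x, 29)}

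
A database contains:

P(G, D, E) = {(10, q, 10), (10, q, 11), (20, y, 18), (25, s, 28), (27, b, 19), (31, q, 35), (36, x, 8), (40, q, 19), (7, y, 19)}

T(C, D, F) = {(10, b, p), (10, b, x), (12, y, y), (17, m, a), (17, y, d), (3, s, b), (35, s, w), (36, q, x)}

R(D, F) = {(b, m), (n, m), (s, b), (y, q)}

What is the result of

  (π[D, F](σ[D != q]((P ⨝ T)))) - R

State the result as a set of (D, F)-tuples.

{(b, p), (b, x), (s, w), (y, d), (y, y)}

Natural join on D: {(10, q, 10, 36, x), (10, q, 11, 36, x), (20, y, 18, 12, y), (20, y, 18, 17, d), (25, s, 28, 3, b), (25, s, 28, 35, w), (27, b, 19, 10, p), (27, b, 19, 10, x), (31, q, 35, 36, x), (40, q, 19, 36, x), (7, y, 19, 12, y), (7, y, 19, 17, d)}
Selection D != q: {(20, y, 18, 12, y), (20, y, 18, 17, d), (25, s, 28, 3, b), (25, s, 28, 35, w), (27, b, 19, 10, p), (27, b, 19, 10, x), (7, y, 19, 12, y), (7, y, 19, 17, d)}
Keep only column(s) D, F (2 duplicate(s) eliminated): {(b, p), (b, x), (s, b), (s, w), (y, d), (y, y)}
Set difference of the two operands is {(b, p), (b, x), (s, w), (y, d), (y, y)}.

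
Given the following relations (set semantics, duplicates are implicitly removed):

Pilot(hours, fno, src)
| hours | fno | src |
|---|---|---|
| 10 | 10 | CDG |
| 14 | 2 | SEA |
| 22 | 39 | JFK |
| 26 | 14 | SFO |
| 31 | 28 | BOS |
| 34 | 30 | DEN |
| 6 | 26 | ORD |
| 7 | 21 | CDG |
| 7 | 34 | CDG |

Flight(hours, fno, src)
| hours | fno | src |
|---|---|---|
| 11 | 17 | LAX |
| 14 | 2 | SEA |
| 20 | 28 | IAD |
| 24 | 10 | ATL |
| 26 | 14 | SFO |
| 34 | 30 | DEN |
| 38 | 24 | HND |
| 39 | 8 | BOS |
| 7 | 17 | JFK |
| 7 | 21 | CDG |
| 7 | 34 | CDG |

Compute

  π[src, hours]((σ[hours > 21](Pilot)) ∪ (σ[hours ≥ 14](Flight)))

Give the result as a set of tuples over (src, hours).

Apply σ_{hours > 21}; surviving tuples: {(22, 39, JFK), (26, 14, SFO), (31, 28, BOS), (34, 30, DEN)}
Apply σ_{hours ≥ 14}; surviving tuples: {(14, 2, SEA), (20, 28, IAD), (24, 10, ATL), (26, 14, SFO), (34, 30, DEN), (38, 24, HND), (39, 8, BOS)}
Taking the union: {(14, 2, SEA), (20, 28, IAD), (22, 39, JFK), (24, 10, ATL), (26, 14, SFO), (31, 28, BOS), (34, 30, DEN), (38, 24, HND), (39, 8, BOS)}
Projecting to src, hours: {(ATL, 24), (BOS, 31), (BOS, 39), (DEN, 34), (HND, 38), (IAD, 20), (JFK, 22), (SEA, 14), (SFO, 26)}

{(ATL, 24), (BOS, 31), (BOS, 39), (DEN, 34), (HND, 38), (IAD, 20), (JFK, 22), (SEA, 14), (SFO, 26)}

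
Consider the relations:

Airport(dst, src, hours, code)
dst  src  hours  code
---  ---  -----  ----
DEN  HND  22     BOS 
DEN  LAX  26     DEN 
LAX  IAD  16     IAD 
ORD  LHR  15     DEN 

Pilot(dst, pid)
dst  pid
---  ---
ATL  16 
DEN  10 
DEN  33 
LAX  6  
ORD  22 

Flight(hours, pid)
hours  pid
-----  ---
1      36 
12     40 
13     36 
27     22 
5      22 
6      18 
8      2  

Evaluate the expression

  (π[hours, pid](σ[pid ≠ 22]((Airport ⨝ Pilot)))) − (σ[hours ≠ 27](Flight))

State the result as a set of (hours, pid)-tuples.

{(16, 6), (22, 10), (22, 33), (26, 10), (26, 33)}

Joining Airport and Pilot on dst yields {(DEN, HND, 22, BOS, 10), (DEN, HND, 22, BOS, 33), (DEN, LAX, 26, DEN, 10), (DEN, LAX, 26, DEN, 33), (LAX, IAD, 16, IAD, 6), (ORD, LHR, 15, DEN, 22)}.
σ[pid ≠ 22]: keep tuples satisfying pid ≠ 22 → {(DEN, HND, 22, BOS, 10), (DEN, HND, 22, BOS, 33), (DEN, LAX, 26, DEN, 10), (DEN, LAX, 26, DEN, 33), (LAX, IAD, 16, IAD, 6)}
π[hours, pid]: project onto (hours, pid) → {(16, 6), (22, 10), (22, 33), (26, 10), (26, 33)}
σ[hours ≠ 27]: keep tuples satisfying hours ≠ 27 → {(1, 36), (12, 40), (13, 36), (5, 22), (6, 18), (8, 2)}
Difference: {(16, 6), (22, 10), (22, 33), (26, 10), (26, 33)} with {(1, 36), (12, 40), (13, 36), (5, 22), (6, 18), (8, 2)} → {(16, 6), (22, 10), (22, 33), (26, 10), (26, 33)}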